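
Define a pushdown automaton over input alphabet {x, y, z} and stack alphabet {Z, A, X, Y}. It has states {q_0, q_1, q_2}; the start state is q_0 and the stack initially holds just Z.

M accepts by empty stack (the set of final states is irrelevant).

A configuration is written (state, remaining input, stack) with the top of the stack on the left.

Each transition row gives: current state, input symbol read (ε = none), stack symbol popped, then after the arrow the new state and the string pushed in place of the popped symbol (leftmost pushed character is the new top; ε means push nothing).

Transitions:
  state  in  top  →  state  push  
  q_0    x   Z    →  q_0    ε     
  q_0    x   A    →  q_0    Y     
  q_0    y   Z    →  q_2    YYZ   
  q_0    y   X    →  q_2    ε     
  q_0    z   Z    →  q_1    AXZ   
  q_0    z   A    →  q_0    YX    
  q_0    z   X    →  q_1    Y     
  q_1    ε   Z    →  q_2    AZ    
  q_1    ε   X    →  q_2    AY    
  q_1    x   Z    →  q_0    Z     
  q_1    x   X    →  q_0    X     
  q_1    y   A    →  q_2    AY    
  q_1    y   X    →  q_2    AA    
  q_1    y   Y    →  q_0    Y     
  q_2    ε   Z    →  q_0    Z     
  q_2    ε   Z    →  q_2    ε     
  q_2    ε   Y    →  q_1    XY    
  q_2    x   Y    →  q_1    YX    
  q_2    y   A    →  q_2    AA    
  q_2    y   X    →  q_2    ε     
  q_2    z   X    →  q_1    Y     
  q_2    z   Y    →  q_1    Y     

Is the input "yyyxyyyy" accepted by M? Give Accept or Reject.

Reject

No computation consumes all input and empties the stack.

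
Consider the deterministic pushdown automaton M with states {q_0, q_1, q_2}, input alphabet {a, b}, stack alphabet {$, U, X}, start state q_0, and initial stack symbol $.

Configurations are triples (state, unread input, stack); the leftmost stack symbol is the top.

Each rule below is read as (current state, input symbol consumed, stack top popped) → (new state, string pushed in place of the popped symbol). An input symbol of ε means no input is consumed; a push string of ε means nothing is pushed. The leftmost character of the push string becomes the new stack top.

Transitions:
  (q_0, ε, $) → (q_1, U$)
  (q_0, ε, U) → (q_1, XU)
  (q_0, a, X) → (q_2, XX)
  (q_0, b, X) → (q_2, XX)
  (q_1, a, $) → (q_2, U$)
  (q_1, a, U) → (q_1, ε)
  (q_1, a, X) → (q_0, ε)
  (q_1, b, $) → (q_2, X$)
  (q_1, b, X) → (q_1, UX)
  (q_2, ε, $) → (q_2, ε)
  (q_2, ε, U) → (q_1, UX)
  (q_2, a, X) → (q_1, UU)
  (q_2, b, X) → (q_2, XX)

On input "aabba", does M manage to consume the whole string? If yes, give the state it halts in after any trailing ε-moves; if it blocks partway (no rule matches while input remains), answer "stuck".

stuck

(q_0, aabba, $) ⊢ (q_1, aabba, U$) ⊢ (q_1, abba, $) ⊢ (q_2, bba, U$) ⊢ (q_1, bba, UX$)
No transition for (q_1, b, top U); M blocks with input bba remaining.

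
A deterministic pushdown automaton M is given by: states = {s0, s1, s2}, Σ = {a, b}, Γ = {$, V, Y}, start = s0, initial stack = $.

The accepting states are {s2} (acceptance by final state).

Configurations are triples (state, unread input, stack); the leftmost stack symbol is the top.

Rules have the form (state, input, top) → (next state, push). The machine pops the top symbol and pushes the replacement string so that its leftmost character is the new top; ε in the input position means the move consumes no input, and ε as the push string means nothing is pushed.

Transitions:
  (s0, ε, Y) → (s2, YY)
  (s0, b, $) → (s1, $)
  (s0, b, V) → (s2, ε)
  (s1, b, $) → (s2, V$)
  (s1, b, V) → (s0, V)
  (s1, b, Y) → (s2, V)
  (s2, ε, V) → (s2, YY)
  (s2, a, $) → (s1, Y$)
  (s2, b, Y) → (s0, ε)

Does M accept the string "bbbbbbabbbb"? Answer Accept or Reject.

(s0, bbbbbbabbbb, $)
  read b, top $: go to s1, push $ → (s1, bbbbbabbbb, $)
  read b, top $: go to s2, push V$ → (s2, bbbbabbbb, V$)
  ε-move, top V: go to s2, push YY → (s2, bbbbabbbb, YY$)
  read b, top Y: go to s0, push ε → (s0, bbbabbbb, Y$)
  ε-move, top Y: go to s2, push YY → (s2, bbbabbbb, YY$)
  read b, top Y: go to s0, push ε → (s0, bbabbbb, Y$)
  ε-move, top Y: go to s2, push YY → (s2, bbabbbb, YY$)
  read b, top Y: go to s0, push ε → (s0, babbbb, Y$)
  ε-move, top Y: go to s2, push YY → (s2, babbbb, YY$)
  read b, top Y: go to s0, push ε → (s0, abbbb, Y$)
  ε-move, top Y: go to s2, push YY → (s2, abbbb, YY$)
No transition applies at (s2, abbbb, YY$); input not fully consumed.

Reject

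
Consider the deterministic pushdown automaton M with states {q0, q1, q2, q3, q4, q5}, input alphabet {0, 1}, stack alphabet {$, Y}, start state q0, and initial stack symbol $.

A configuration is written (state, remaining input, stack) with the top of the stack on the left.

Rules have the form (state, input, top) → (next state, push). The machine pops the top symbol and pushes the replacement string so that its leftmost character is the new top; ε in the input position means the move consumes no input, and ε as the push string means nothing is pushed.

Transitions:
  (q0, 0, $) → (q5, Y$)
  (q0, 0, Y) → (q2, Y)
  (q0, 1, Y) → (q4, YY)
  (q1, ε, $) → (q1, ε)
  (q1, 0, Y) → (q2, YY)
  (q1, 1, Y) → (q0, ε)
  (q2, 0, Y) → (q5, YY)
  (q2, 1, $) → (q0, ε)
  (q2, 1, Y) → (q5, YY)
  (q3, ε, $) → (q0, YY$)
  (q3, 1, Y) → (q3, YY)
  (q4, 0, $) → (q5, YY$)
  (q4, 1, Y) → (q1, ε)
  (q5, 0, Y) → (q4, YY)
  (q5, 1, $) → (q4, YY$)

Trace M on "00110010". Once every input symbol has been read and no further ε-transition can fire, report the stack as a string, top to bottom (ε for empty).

(q0, 00110010, $)
  read 0, top $: go to q5, push Y$ → (q5, 0110010, Y$)
  read 0, top Y: go to q4, push YY → (q4, 110010, YY$)
  read 1, top Y: go to q1, push ε → (q1, 10010, Y$)
  read 1, top Y: go to q0, push ε → (q0, 0010, $)
  read 0, top $: go to q5, push Y$ → (q5, 010, Y$)
  read 0, top Y: go to q4, push YY → (q4, 10, YY$)
  read 1, top Y: go to q1, push ε → (q1, 0, Y$)
  read 0, top Y: go to q2, push YY → (q2, ε, YY$)
All input consumed in state q2 with stack YY$.

YY$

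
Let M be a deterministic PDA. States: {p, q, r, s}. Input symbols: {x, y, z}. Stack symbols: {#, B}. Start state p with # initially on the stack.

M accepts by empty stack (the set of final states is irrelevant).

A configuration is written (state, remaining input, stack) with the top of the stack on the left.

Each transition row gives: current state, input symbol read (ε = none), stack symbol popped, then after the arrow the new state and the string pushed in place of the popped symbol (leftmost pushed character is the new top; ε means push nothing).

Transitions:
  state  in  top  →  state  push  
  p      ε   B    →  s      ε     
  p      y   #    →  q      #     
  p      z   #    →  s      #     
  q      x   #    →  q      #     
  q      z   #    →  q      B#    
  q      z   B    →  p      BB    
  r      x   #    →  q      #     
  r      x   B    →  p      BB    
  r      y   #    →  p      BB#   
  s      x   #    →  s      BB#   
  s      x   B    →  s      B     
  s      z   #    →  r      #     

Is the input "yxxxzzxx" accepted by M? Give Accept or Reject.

(p, yxxxzzxx, #)
  read y, top #: go to q, push # → (q, xxxzzxx, #)
  read x, top #: go to q, push # → (q, xxzzxx, #)
  read x, top #: go to q, push # → (q, xzzxx, #)
  read x, top #: go to q, push # → (q, zzxx, #)
  read z, top #: go to q, push B# → (q, zxx, B#)
  read z, top B: go to p, push BB → (p, xx, BB#)
  ε-move, top B: go to s, push ε → (s, xx, B#)
  read x, top B: go to s, push B → (s, x, B#)
  read x, top B: go to s, push B → (s, ε, B#)
All input consumed; stack is B#, not empty, and no further ε-move applies.

Reject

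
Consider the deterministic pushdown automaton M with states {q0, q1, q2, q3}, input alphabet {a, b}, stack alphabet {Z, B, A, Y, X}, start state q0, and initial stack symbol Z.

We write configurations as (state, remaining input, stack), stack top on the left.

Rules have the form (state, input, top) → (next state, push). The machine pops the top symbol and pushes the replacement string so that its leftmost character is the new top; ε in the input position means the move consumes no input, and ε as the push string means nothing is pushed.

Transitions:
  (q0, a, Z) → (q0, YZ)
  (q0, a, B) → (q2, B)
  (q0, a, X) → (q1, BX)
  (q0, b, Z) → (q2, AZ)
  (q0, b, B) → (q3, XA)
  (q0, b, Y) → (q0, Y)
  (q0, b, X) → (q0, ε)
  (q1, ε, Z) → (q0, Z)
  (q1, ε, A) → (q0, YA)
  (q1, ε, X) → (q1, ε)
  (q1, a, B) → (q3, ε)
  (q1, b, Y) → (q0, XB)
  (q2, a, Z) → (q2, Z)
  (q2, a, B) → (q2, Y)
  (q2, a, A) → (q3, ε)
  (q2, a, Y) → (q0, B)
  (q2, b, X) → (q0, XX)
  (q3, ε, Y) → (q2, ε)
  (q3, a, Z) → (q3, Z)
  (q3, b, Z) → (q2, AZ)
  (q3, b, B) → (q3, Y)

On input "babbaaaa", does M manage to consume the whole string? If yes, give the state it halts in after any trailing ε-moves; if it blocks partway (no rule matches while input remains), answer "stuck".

stuck

(q0, babbaaaa, Z)
  read b, top Z: go to q2, push AZ → (q2, abbaaaa, AZ)
  read a, top A: go to q3, push ε → (q3, bbaaaa, Z)
  read b, top Z: go to q2, push AZ → (q2, baaaa, AZ)
No transition for (q2, b, top A); M blocks with input baaaa remaining.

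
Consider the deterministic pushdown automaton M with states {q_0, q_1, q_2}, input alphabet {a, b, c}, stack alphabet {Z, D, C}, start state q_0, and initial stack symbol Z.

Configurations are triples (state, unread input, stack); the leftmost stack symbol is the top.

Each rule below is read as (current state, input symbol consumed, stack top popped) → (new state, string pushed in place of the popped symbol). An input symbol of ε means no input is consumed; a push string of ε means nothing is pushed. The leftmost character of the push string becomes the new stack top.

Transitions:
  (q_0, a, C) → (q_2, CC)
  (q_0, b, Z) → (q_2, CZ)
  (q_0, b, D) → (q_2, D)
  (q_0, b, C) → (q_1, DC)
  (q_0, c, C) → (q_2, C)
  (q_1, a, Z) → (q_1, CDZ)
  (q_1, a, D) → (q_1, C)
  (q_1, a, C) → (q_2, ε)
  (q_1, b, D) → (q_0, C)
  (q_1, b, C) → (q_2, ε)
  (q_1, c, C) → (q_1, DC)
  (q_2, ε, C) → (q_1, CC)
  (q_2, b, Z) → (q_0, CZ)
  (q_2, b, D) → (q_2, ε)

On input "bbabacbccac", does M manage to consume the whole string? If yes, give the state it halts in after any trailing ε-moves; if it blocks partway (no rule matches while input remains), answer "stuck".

(q_0, bbabacbccac, Z) ⊢ (q_2, babacbccac, CZ) ⊢ (q_1, babacbccac, CCZ) ⊢ (q_2, abacbccac, CZ) ⊢ (q_1, abacbccac, CCZ) ⊢ (q_2, bacbccac, CZ) ⊢ (q_1, bacbccac, CCZ) ⊢ (q_2, acbccac, CZ) ⊢ (q_1, acbccac, CCZ) ⊢ (q_2, cbccac, CZ) ⊢ (q_1, cbccac, CCZ) ⊢ (q_1, bccac, DCCZ) ⊢ (q_0, ccac, CCCZ) ⊢ (q_2, cac, CCCZ) ⊢ (q_1, cac, CCCCZ) ⊢ (q_1, ac, DCCCCZ) ⊢ (q_1, c, CCCCCZ) ⊢ (q_1, ε, DCCCCCZ)
All input consumed; M is in state q_1.

q_1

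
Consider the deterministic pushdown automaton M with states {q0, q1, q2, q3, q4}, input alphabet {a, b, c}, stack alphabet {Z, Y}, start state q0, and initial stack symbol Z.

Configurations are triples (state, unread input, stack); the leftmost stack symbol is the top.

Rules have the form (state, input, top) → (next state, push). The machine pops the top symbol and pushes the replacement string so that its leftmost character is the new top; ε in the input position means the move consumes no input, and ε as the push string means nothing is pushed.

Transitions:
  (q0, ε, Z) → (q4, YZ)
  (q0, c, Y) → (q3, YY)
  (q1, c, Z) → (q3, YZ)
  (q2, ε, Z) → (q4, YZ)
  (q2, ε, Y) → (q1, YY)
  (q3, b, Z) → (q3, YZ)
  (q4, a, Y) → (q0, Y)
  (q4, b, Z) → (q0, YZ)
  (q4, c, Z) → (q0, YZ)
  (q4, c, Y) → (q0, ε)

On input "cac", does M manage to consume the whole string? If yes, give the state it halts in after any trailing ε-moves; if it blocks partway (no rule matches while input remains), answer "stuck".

q3

(q0, cac, Z)
  ε-move, top Z: go to q4, push YZ → (q4, cac, YZ)
  read c, top Y: go to q0, push ε → (q0, ac, Z)
  ε-move, top Z: go to q4, push YZ → (q4, ac, YZ)
  read a, top Y: go to q0, push Y → (q0, c, YZ)
  read c, top Y: go to q3, push YY → (q3, ε, YYZ)
All input consumed; M is in state q3.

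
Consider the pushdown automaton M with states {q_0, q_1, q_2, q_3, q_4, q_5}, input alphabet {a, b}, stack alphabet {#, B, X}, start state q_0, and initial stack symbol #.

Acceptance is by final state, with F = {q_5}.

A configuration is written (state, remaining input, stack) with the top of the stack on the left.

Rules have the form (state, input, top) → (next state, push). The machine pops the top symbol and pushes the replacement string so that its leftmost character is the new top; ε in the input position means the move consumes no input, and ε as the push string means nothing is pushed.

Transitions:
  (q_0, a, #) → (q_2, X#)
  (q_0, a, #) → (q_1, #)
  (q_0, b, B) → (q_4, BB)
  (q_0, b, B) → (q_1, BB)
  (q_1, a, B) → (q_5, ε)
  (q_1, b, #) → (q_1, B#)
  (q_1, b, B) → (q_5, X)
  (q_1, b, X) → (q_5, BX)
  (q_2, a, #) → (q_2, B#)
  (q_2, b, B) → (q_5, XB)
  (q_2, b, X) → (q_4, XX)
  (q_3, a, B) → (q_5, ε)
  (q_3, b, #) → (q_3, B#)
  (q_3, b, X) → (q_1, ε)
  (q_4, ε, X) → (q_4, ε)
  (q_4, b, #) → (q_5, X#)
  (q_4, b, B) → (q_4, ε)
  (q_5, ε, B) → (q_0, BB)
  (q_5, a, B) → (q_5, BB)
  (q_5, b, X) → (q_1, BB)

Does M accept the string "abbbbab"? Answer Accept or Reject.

Reject

No computation consumes all input and reaches a final state.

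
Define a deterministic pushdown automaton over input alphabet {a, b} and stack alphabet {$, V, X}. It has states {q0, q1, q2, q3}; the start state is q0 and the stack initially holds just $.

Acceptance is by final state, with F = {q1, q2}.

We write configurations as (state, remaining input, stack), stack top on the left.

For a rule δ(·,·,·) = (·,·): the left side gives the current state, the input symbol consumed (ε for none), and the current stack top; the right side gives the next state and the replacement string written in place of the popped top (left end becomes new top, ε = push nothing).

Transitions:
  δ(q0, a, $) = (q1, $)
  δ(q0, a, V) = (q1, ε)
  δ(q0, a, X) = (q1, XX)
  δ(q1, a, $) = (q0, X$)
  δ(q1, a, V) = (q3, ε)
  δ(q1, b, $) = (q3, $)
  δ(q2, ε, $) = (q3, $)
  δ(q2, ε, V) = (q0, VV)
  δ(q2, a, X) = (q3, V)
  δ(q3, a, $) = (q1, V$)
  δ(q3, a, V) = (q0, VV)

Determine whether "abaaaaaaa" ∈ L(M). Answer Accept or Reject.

(q0, abaaaaaaa, $)
  read a, top $: go to q1, push $ → (q1, baaaaaaa, $)
  read b, top $: go to q3, push $ → (q3, aaaaaaa, $)
  read a, top $: go to q1, push V$ → (q1, aaaaaa, V$)
  read a, top V: go to q3, push ε → (q3, aaaaa, $)
  read a, top $: go to q1, push V$ → (q1, aaaa, V$)
  read a, top V: go to q3, push ε → (q3, aaa, $)
  read a, top $: go to q1, push V$ → (q1, aa, V$)
  read a, top V: go to q3, push ε → (q3, a, $)
  read a, top $: go to q1, push V$ → (q1, ε, V$)
All input consumed; state q1 ∈ F.

Accept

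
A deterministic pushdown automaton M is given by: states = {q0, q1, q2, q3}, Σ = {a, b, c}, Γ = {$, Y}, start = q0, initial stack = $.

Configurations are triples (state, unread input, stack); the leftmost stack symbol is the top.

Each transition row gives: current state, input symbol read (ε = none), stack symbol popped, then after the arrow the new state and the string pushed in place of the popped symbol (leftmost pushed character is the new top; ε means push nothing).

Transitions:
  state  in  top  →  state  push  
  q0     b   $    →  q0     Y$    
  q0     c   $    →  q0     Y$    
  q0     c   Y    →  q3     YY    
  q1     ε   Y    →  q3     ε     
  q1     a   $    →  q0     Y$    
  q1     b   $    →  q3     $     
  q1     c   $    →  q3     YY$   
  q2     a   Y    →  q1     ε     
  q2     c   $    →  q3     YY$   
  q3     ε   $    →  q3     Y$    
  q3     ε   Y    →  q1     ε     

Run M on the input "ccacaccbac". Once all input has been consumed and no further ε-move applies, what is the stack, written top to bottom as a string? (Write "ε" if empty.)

$

(q0, ccacaccbac, $) ⊢ (q0, cacaccbac, Y$) ⊢ (q3, acaccbac, YY$) ⊢ (q1, acaccbac, Y$) ⊢ (q3, acaccbac, $) ⊢ (q3, acaccbac, Y$) ⊢ (q1, acaccbac, $) ⊢ (q0, caccbac, Y$) ⊢ (q3, accbac, YY$) ⊢ (q1, accbac, Y$) ⊢ (q3, accbac, $) ⊢ (q3, accbac, Y$) ⊢ (q1, accbac, $) ⊢ (q0, ccbac, Y$) ⊢ (q3, cbac, YY$) ⊢ (q1, cbac, Y$) ⊢ (q3, cbac, $) ⊢ (q3, cbac, Y$) ⊢ (q1, cbac, $) ⊢ (q3, bac, YY$) ⊢ (q1, bac, Y$) ⊢ (q3, bac, $) ⊢ (q3, bac, Y$) ⊢ (q1, bac, $) ⊢ (q3, ac, $) ⊢ (q3, ac, Y$) ⊢ (q1, ac, $) ⊢ (q0, c, Y$) ⊢ (q3, ε, YY$) ⊢ (q1, ε, Y$) ⊢ (q3, ε, $) ⊢ (q3, ε, Y$) ⊢ (q1, ε, $)
All input consumed in state q1 with stack $.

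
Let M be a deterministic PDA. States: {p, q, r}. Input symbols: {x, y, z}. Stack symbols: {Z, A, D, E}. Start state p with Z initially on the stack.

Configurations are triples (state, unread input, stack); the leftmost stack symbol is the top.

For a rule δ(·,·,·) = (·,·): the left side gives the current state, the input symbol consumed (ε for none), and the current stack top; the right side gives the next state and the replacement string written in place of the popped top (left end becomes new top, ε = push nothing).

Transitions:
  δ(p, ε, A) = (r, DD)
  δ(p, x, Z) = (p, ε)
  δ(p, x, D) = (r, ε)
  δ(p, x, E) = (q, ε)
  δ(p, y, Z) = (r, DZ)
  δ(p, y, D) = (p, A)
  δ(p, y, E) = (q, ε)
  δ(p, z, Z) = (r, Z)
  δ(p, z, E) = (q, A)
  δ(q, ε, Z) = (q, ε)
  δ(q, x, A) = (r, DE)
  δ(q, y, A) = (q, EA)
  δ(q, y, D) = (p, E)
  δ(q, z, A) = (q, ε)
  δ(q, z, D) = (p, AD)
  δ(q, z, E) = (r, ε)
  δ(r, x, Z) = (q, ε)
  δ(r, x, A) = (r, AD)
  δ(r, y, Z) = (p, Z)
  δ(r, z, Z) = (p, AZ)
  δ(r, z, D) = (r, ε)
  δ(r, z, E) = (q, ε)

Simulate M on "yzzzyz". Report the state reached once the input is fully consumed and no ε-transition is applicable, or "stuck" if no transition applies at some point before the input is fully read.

stuck

(p, yzzzyz, Z)
  read y, top Z: go to r, push DZ → (r, zzzyz, DZ)
  read z, top D: go to r, push ε → (r, zzyz, Z)
  read z, top Z: go to p, push AZ → (p, zyz, AZ)
  ε-move, top A: go to r, push DD → (r, zyz, DDZ)
  read z, top D: go to r, push ε → (r, yz, DZ)
No transition for (r, y, top D); M blocks with input yz remaining.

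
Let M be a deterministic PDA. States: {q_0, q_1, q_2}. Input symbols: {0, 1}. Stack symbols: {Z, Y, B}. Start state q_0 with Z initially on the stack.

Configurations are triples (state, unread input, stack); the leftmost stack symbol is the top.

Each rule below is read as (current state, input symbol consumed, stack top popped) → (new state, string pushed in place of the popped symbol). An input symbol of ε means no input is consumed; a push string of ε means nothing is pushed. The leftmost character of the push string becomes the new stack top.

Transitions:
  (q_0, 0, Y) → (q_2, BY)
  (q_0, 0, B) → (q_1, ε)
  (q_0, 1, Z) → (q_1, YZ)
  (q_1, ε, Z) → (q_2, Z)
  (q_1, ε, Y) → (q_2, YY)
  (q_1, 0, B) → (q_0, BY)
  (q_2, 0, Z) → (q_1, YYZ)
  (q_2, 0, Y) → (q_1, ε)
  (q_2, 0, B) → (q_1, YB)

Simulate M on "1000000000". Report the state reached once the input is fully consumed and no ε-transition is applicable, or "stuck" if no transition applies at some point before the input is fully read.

q_2

(q_0, 1000000000, Z)
  read 1, top Z: go to q_1, push YZ → (q_1, 000000000, YZ)
  ε-move, top Y: go to q_2, push YY → (q_2, 000000000, YYZ)
  read 0, top Y: go to q_1, push ε → (q_1, 00000000, YZ)
  ε-move, top Y: go to q_2, push YY → (q_2, 00000000, YYZ)
  read 0, top Y: go to q_1, push ε → (q_1, 0000000, YZ)
  ε-move, top Y: go to q_2, push YY → (q_2, 0000000, YYZ)
  read 0, top Y: go to q_1, push ε → (q_1, 000000, YZ)
  ε-move, top Y: go to q_2, push YY → (q_2, 000000, YYZ)
  read 0, top Y: go to q_1, push ε → (q_1, 00000, YZ)
  ε-move, top Y: go to q_2, push YY → (q_2, 00000, YYZ)
  read 0, top Y: go to q_1, push ε → (q_1, 0000, YZ)
  ε-move, top Y: go to q_2, push YY → (q_2, 0000, YYZ)
  read 0, top Y: go to q_1, push ε → (q_1, 000, YZ)
  ε-move, top Y: go to q_2, push YY → (q_2, 000, YYZ)
  read 0, top Y: go to q_1, push ε → (q_1, 00, YZ)
  ε-move, top Y: go to q_2, push YY → (q_2, 00, YYZ)
  read 0, top Y: go to q_1, push ε → (q_1, 0, YZ)
  ε-move, top Y: go to q_2, push YY → (q_2, 0, YYZ)
  read 0, top Y: go to q_1, push ε → (q_1, ε, YZ)
  ε-move, top Y: go to q_2, push YY → (q_2, ε, YYZ)
All input consumed; M is in state q_2.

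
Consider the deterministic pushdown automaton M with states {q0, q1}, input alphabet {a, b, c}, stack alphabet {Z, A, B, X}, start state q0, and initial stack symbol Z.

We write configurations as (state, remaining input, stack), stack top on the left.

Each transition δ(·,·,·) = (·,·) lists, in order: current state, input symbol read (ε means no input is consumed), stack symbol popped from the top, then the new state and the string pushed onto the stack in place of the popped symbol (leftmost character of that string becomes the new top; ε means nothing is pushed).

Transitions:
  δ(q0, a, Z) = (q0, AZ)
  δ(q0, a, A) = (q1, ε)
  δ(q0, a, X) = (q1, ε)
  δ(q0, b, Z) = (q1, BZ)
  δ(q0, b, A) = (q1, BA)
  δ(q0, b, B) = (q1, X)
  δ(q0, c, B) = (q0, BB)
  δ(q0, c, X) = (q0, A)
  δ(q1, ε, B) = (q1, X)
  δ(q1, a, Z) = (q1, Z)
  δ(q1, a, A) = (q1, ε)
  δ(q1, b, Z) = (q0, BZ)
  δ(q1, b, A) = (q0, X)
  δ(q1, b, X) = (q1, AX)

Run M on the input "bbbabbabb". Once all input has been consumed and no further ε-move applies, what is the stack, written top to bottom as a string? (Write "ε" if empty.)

XXZ

(q0, bbbabbabb, Z)
  read b, top Z: go to q1, push BZ → (q1, bbabbabb, BZ)
  ε-move, top B: go to q1, push X → (q1, bbabbabb, XZ)
  read b, top X: go to q1, push AX → (q1, babbabb, AXZ)
  read b, top A: go to q0, push X → (q0, abbabb, XXZ)
  read a, top X: go to q1, push ε → (q1, bbabb, XZ)
  read b, top X: go to q1, push AX → (q1, babb, AXZ)
  read b, top A: go to q0, push X → (q0, abb, XXZ)
  read a, top X: go to q1, push ε → (q1, bb, XZ)
  read b, top X: go to q1, push AX → (q1, b, AXZ)
  read b, top A: go to q0, push X → (q0, ε, XXZ)
All input consumed in state q0 with stack XXZ.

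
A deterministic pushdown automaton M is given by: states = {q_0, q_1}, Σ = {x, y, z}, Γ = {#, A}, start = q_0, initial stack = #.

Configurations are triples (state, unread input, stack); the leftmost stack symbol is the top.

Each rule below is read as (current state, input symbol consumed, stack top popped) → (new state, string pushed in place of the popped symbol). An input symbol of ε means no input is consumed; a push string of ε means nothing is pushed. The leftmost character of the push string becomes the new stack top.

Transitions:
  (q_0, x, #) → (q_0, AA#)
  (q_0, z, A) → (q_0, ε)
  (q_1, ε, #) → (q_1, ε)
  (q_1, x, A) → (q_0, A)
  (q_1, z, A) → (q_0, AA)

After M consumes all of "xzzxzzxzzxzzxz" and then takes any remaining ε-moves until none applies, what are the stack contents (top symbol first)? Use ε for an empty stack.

A#

(q_0, xzzxzzxzzxzzxz, #)
  read x, top #: go to q_0, push AA# → (q_0, zzxzzxzzxzzxz, AA#)
  read z, top A: go to q_0, push ε → (q_0, zxzzxzzxzzxz, A#)
  read z, top A: go to q_0, push ε → (q_0, xzzxzzxzzxz, #)
  read x, top #: go to q_0, push AA# → (q_0, zzxzzxzzxz, AA#)
  read z, top A: go to q_0, push ε → (q_0, zxzzxzzxz, A#)
  read z, top A: go to q_0, push ε → (q_0, xzzxzzxz, #)
  read x, top #: go to q_0, push AA# → (q_0, zzxzzxz, AA#)
  read z, top A: go to q_0, push ε → (q_0, zxzzxz, A#)
  read z, top A: go to q_0, push ε → (q_0, xzzxz, #)
  read x, top #: go to q_0, push AA# → (q_0, zzxz, AA#)
  read z, top A: go to q_0, push ε → (q_0, zxz, A#)
  read z, top A: go to q_0, push ε → (q_0, xz, #)
  read x, top #: go to q_0, push AA# → (q_0, z, AA#)
  read z, top A: go to q_0, push ε → (q_0, ε, A#)
All input consumed in state q_0 with stack A#.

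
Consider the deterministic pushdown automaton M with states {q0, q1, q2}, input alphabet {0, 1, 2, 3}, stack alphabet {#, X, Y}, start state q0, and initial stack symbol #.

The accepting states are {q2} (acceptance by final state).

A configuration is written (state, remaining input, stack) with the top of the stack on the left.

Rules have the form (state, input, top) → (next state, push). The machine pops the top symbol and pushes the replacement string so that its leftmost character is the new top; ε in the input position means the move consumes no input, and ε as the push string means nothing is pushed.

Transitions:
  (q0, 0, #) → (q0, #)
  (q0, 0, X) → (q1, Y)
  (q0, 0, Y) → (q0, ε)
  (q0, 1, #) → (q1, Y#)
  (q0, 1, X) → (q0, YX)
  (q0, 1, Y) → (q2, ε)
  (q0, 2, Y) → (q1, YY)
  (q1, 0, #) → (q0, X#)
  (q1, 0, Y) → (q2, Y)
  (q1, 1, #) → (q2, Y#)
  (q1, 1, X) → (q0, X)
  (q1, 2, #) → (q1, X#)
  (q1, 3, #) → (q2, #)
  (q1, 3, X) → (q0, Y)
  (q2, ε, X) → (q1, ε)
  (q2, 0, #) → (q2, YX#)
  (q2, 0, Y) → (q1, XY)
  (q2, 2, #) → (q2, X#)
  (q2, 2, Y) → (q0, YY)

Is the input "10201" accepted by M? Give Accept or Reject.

Accept

(q0, 10201, #)
  read 1, top #: go to q1, push Y# → (q1, 0201, Y#)
  read 0, top Y: go to q2, push Y → (q2, 201, Y#)
  read 2, top Y: go to q0, push YY → (q0, 01, YY#)
  read 0, top Y: go to q0, push ε → (q0, 1, Y#)
  read 1, top Y: go to q2, push ε → (q2, ε, #)
All input consumed; state q2 ∈ F.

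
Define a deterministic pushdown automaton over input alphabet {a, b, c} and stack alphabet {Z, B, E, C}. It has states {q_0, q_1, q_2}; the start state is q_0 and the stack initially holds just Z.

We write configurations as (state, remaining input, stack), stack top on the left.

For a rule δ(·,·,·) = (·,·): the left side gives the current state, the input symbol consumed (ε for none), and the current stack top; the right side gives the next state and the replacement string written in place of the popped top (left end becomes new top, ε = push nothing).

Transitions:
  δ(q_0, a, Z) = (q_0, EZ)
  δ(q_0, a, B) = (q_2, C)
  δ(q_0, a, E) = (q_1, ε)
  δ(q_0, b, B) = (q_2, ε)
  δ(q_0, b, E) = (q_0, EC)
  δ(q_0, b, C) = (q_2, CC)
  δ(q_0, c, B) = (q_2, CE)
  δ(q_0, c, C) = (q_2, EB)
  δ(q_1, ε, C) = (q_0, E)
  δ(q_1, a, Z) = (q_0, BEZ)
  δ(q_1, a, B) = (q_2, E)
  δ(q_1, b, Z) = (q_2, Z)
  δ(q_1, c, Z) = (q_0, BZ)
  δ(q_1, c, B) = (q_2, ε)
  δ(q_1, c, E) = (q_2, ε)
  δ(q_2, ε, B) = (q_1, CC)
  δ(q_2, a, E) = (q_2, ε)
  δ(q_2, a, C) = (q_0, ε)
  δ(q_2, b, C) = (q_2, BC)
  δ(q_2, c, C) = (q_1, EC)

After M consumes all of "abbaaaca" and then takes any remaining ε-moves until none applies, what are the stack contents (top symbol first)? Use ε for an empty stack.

(q_0, abbaaaca, Z)
  read a, top Z: go to q_0, push EZ → (q_0, bbaaaca, EZ)
  read b, top E: go to q_0, push EC → (q_0, baaaca, ECZ)
  read b, top E: go to q_0, push EC → (q_0, aaaca, ECCZ)
  read a, top E: go to q_1, push ε → (q_1, aaca, CCZ)
  ε-move, top C: go to q_0, push E → (q_0, aaca, ECZ)
  read a, top E: go to q_1, push ε → (q_1, aca, CZ)
  ε-move, top C: go to q_0, push E → (q_0, aca, EZ)
  read a, top E: go to q_1, push ε → (q_1, ca, Z)
  read c, top Z: go to q_0, push BZ → (q_0, a, BZ)
  read a, top B: go to q_2, push C → (q_2, ε, CZ)
All input consumed in state q_2 with stack CZ.

CZ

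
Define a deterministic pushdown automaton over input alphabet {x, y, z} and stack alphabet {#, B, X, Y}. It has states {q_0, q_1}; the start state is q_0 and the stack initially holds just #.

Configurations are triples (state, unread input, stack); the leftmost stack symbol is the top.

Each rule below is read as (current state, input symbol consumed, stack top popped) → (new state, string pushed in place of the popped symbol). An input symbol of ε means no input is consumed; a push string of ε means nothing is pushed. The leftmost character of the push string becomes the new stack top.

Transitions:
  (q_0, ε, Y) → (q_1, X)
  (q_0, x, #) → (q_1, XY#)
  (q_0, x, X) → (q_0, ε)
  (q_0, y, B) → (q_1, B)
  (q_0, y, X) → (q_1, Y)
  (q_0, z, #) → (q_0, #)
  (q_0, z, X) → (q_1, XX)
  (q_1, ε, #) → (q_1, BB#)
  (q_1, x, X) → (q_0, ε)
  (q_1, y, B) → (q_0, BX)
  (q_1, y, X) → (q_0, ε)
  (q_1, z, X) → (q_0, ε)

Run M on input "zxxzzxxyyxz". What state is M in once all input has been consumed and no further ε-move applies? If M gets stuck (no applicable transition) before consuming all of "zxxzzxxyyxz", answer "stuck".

stuck

(q_0, zxxzzxxyyxz, #)
  read z, top #: go to q_0, push # → (q_0, xxzzxxyyxz, #)
  read x, top #: go to q_1, push XY# → (q_1, xzzxxyyxz, XY#)
  read x, top X: go to q_0, push ε → (q_0, zzxxyyxz, Y#)
  ε-move, top Y: go to q_1, push X → (q_1, zzxxyyxz, X#)
  read z, top X: go to q_0, push ε → (q_0, zxxyyxz, #)
  read z, top #: go to q_0, push # → (q_0, xxyyxz, #)
  read x, top #: go to q_1, push XY# → (q_1, xyyxz, XY#)
  read x, top X: go to q_0, push ε → (q_0, yyxz, Y#)
  ε-move, top Y: go to q_1, push X → (q_1, yyxz, X#)
  read y, top X: go to q_0, push ε → (q_0, yxz, #)
No transition for (q_0, y, top #); M blocks with input yxz remaining.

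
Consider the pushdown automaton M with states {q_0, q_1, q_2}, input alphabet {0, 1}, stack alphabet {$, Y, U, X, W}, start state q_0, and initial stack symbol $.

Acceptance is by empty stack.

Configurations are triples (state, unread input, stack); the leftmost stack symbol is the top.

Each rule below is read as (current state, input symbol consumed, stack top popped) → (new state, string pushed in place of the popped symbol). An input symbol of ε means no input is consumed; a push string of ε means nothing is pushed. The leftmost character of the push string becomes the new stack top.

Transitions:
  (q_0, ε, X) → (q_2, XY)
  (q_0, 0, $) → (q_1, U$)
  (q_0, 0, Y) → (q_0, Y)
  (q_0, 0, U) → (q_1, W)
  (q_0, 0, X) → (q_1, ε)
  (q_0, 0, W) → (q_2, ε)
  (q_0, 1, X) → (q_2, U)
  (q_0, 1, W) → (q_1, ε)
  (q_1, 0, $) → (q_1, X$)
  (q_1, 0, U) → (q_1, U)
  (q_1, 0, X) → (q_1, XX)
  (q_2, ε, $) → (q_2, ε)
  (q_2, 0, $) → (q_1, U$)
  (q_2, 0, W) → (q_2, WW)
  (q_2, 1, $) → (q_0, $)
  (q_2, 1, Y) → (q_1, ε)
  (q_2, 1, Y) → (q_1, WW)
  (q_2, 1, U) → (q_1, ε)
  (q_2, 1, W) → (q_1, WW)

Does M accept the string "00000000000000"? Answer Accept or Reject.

Reject

No computation consumes all input and empties the stack.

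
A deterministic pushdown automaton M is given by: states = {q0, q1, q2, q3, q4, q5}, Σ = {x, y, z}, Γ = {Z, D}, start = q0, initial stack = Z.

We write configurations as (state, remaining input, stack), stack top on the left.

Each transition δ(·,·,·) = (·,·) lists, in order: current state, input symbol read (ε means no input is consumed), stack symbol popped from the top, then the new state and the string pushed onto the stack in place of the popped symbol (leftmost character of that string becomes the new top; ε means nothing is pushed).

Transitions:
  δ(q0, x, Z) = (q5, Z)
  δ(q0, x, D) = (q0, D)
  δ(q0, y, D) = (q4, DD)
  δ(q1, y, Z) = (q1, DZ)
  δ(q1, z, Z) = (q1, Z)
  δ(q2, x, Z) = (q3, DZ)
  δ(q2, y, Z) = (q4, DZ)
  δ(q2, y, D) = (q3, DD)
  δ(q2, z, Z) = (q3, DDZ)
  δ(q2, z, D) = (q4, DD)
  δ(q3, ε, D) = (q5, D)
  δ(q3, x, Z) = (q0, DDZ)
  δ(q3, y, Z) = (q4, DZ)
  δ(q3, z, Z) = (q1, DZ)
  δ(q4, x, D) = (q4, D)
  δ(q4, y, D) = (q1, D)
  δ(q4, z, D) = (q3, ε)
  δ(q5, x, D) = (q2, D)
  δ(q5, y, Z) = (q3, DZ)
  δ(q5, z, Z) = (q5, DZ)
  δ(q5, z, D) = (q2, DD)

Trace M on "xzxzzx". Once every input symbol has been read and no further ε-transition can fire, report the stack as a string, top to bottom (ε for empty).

(q0, xzxzzx, Z)
  read x, top Z: go to q5, push Z → (q5, zxzzx, Z)
  read z, top Z: go to q5, push DZ → (q5, xzzx, DZ)
  read x, top D: go to q2, push D → (q2, zzx, DZ)
  read z, top D: go to q4, push DD → (q4, zx, DDZ)
  read z, top D: go to q3, push ε → (q3, x, DZ)
  ε-move, top D: go to q5, push D → (q5, x, DZ)
  read x, top D: go to q2, push D → (q2, ε, DZ)
All input consumed in state q2 with stack DZ.

DZ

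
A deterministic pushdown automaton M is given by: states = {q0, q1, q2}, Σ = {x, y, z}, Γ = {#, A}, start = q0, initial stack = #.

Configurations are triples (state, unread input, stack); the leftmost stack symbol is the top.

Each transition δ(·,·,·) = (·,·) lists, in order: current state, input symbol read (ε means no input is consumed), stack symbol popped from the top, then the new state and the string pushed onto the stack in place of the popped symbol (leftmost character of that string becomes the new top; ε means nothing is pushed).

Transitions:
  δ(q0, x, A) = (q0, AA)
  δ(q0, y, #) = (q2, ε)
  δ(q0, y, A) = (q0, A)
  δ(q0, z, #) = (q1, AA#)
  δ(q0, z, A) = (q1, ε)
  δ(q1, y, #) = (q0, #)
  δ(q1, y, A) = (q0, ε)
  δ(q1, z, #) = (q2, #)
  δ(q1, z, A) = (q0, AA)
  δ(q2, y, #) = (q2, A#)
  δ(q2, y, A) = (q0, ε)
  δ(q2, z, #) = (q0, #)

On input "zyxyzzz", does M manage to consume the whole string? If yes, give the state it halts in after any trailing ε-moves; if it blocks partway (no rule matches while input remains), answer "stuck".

q1

(q0, zyxyzzz, #)
  read z, top #: go to q1, push AA# → (q1, yxyzzz, AA#)
  read y, top A: go to q0, push ε → (q0, xyzzz, A#)
  read x, top A: go to q0, push AA → (q0, yzzz, AA#)
  read y, top A: go to q0, push A → (q0, zzz, AA#)
  read z, top A: go to q1, push ε → (q1, zz, A#)
  read z, top A: go to q0, push AA → (q0, z, AA#)
  read z, top A: go to q1, push ε → (q1, ε, A#)
All input consumed; M is in state q1.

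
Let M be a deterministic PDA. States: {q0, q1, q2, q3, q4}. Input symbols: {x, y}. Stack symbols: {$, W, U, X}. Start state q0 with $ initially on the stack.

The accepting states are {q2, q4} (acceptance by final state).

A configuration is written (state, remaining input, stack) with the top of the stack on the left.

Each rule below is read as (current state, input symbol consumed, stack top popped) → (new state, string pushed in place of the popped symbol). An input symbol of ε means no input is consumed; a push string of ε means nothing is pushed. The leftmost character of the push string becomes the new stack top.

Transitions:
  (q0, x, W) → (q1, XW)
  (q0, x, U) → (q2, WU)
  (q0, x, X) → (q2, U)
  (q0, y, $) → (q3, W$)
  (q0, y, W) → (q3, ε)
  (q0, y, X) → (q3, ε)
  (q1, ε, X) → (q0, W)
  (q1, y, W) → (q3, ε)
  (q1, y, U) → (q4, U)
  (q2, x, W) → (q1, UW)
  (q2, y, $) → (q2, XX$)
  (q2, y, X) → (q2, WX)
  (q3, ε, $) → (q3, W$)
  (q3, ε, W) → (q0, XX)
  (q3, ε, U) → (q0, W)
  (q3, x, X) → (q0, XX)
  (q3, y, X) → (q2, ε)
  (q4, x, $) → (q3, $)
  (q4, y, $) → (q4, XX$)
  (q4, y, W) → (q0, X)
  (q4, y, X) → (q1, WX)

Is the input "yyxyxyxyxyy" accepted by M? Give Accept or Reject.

Accept

(q0, yyxyxyxyxyy, $) ⊢ (q3, yxyxyxyxyy, W$) ⊢ (q0, yxyxyxyxyy, XX$) ⊢ (q3, xyxyxyxyy, X$) ⊢ (q0, yxyxyxyy, XX$) ⊢ (q3, xyxyxyy, X$) ⊢ (q0, yxyxyy, XX$) ⊢ (q3, xyxyy, X$) ⊢ (q0, yxyy, XX$) ⊢ (q3, xyy, X$) ⊢ (q0, yy, XX$) ⊢ (q3, y, X$) ⊢ (q2, ε, $)
All input consumed; state q2 ∈ F.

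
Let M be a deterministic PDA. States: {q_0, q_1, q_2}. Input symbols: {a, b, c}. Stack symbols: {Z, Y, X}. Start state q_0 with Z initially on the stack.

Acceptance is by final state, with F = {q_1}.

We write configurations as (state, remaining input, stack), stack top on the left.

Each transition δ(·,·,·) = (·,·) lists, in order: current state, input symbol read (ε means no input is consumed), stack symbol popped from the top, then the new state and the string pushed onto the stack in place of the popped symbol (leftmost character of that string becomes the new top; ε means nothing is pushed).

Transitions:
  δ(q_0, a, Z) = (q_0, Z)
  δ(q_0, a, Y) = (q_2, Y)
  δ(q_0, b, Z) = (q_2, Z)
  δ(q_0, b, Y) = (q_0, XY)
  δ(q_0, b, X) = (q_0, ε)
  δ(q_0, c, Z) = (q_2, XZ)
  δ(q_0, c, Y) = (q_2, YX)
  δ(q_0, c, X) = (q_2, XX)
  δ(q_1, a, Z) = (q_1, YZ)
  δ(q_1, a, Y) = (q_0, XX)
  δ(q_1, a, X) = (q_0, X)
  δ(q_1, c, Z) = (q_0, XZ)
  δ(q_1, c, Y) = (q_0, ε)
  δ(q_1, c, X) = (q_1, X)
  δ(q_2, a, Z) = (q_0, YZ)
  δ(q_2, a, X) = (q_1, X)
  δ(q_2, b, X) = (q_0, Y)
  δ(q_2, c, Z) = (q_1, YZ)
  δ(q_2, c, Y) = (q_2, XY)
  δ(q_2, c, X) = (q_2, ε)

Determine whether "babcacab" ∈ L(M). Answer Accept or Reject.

(q_0, babcacab, Z)
  read b, top Z: go to q_2, push Z → (q_2, abcacab, Z)
  read a, top Z: go to q_0, push YZ → (q_0, bcacab, YZ)
  read b, top Y: go to q_0, push XY → (q_0, cacab, XYZ)
  read c, top X: go to q_2, push XX → (q_2, acab, XXYZ)
  read a, top X: go to q_1, push X → (q_1, cab, XXYZ)
  read c, top X: go to q_1, push X → (q_1, ab, XXYZ)
  read a, top X: go to q_0, push X → (q_0, b, XXYZ)
  read b, top X: go to q_0, push ε → (q_0, ε, XYZ)
All input consumed; state q_0 ∉ F and no further ε-move applies.

Reject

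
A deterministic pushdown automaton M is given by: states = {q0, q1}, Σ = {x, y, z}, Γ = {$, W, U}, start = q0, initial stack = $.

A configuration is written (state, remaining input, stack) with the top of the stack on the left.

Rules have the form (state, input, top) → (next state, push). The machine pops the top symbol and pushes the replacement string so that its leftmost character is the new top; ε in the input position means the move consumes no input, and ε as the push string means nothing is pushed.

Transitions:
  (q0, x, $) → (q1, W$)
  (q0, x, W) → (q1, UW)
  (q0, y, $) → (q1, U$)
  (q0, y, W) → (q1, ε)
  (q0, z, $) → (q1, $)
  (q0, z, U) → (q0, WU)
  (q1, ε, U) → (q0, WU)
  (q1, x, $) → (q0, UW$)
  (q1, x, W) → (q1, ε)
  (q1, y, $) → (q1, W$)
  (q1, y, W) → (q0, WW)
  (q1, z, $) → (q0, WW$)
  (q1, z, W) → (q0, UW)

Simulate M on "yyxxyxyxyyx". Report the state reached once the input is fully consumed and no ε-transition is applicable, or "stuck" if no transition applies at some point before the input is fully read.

q0

(q0, yyxxyxyxyyx, $) ⊢ (q1, yxxyxyxyyx, U$) ⊢ (q0, yxxyxyxyyx, WU$) ⊢ (q1, xxyxyxyyx, U$) ⊢ (q0, xxyxyxyyx, WU$) ⊢ (q1, xyxyxyyx, UWU$) ⊢ (q0, xyxyxyyx, WUWU$) ⊢ (q1, yxyxyyx, UWUWU$) ⊢ (q0, yxyxyyx, WUWUWU$) ⊢ (q1, xyxyyx, UWUWU$) ⊢ (q0, xyxyyx, WUWUWU$) ⊢ (q1, yxyyx, UWUWUWU$) ⊢ (q0, yxyyx, WUWUWUWU$) ⊢ (q1, xyyx, UWUWUWU$) ⊢ (q0, xyyx, WUWUWUWU$) ⊢ (q1, yyx, UWUWUWUWU$) ⊢ (q0, yyx, WUWUWUWUWU$) ⊢ (q1, yx, UWUWUWUWU$) ⊢ (q0, yx, WUWUWUWUWU$) ⊢ (q1, x, UWUWUWUWU$) ⊢ (q0, x, WUWUWUWUWU$) ⊢ (q1, ε, UWUWUWUWUWU$) ⊢ (q0, ε, WUWUWUWUWUWU$)
All input consumed; M is in state q0.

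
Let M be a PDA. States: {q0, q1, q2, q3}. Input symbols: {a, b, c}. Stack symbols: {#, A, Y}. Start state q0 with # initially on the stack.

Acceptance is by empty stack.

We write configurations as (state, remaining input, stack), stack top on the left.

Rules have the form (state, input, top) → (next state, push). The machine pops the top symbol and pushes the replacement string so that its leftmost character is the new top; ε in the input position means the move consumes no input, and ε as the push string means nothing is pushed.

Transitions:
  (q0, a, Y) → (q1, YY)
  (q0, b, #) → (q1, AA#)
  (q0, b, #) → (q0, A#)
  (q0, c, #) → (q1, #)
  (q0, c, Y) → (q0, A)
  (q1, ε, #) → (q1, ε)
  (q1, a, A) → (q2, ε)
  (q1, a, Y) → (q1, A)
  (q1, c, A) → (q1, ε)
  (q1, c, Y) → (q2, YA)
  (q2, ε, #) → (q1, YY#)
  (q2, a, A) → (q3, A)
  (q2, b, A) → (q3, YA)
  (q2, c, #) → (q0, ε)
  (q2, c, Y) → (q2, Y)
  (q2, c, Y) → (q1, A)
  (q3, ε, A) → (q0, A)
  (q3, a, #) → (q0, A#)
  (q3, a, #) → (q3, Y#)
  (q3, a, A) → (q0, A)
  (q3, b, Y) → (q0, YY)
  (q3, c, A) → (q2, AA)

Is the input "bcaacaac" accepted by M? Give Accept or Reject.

One accepting computation: (q0, bcaacaac, #) ⊢ (q1, caacaac, AA#) ⊢ (q1, aacaac, A#) ⊢ (q2, acaac, #) ⊢ (q1, acaac, YY#) ⊢ (q1, caac, AY#) ⊢ (q1, aac, Y#) ⊢ (q1, ac, A#) ⊢ (q2, c, #) ⊢ (q0, ε, ε)
All input consumed and the stack is empty.

Accept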